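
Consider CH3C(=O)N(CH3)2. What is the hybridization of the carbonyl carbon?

The carbonyl carbon: 3 σ bonds, plus one π bond; 3 regions of electron density → sp2.

sp2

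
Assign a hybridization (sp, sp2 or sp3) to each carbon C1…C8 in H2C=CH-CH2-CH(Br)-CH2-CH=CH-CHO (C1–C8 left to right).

C1 sp2, C2 sp2, C3 sp3, C4 sp3, C5 sp3, C6 sp2, C7 sp2, C8 sp2

C1 — 3 σ bonds, plus one π bond. Steric number 3, so sp2.
C2 is sp2: 3 σ bonds, plus one π bond, 3 electron-density regions.
C3 has 4 σ bonds: steric number 4 → sp3.
C4 is sp3: 4 σ bonds, 4 electron-density regions.
C5: 4 σ bonds; 4 regions of electron density → sp3.
C6 — 3 σ bonds, plus one π bond. Steric number 3, so sp2.
C7 is sp2: 3 σ bonds, plus one π bond, 3 electron-density regions.
C8: 3 σ bonds, plus one π bond — 3 electron domains, sp2.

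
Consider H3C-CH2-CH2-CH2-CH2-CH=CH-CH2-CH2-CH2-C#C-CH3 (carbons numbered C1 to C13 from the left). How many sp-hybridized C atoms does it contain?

2

C1: sp3
C2: sp3
C3: sp3
C4: sp3
C5: sp3
C6: sp2
C7: sp2
C8: sp3
C9: sp3
C10: sp3
C11: sp ✓
C12: sp ✓
C13: sp3
C11, C12 → 2 sp carbons.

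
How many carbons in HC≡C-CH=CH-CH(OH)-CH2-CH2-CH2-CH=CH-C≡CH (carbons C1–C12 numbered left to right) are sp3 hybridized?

4

C1: sp
C2: sp
C3: sp2
C4: sp2
C5: sp3 ✓
C6: sp3 ✓
C7: sp3 ✓
C8: sp3 ✓
C9: sp2
C10: sp2
C11: sp
C12: sp
C5, C6, C7, C8 → 4 sp3 carbons.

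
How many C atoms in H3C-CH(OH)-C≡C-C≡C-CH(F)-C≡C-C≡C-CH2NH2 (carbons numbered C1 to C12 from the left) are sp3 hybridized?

4

C1: sp3 ✓
C2: sp3 ✓
C3: sp
C4: sp
C5: sp
C6: sp
C7: sp3 ✓
C8: sp
C9: sp
C10: sp
C11: sp
C12: sp3 ✓
C1, C2, C7, C12 → 4 sp3 carbons.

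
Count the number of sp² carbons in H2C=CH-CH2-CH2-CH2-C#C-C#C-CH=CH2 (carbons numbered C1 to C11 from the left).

C1: sp2 ✓
C2: sp2 ✓
C3: sp3
C4: sp3
C5: sp3
C6: sp
C7: sp
C8: sp
C9: sp
C10: sp2 ✓
C11: sp2 ✓
C1, C2, C10, C11 → 4 sp2 carbons.

4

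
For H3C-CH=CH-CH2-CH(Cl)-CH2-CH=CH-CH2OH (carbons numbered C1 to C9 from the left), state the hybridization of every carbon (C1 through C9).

C1 sp3, C2 sp2, C3 sp2, C4 sp3, C5 sp3, C6 sp3, C7 sp2, C8 sp2, C9 sp3

C1: 4 σ bonds; 4 regions of electron density → sp3.
C2 carries 3 σ bonds, plus one π bond, giving a steric number of 3, so it is sp2.
C3 carries 3 σ bonds, plus one π bond, giving a steric number of 3, so it is sp2.
C4 is sp3: 4 σ bonds, 4 electron-density regions.
C5: 4 σ bonds — 4 electron domains, sp3.
C6 carries 4 σ bonds, giving a steric number of 4, so it is sp3.
C7 has 3 σ bonds, plus one π bond: steric number 3 → sp2.
C8 is sp2: 3 σ bonds, plus one π bond, 3 electron-density regions.
C9: 4 σ bonds — 4 electron domains, sp3.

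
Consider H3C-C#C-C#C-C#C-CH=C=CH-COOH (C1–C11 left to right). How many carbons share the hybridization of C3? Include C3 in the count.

7

C3 is sp (two π bonds).
C1: sp3
C2: sp ✓
C3: sp ✓
C4: sp ✓
C5: sp ✓
C6: sp ✓
C7: sp ✓
C8: sp2
C9: sp ✓
C10: sp2
C11: sp2
7 carbons are sp.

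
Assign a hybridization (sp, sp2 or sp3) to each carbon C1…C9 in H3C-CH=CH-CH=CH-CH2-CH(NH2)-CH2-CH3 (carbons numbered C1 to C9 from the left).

C1 is sp3: 4 σ bonds, 4 electron-density regions.
C2 (3 σ bonds, plus one π bond) has steric number 3: sp2.
C3 is sp2: 3 σ bonds, plus one π bond, 3 electron-density regions.
C4 carries 3 σ bonds, plus one π bond, giving a steric number of 3, so it is sp2.
C5: 3 σ bonds, plus one π bond — 3 electron domains, sp2.
C6 is sp3: 4 σ bonds, 4 electron-density regions.
C7 carries 4 σ bonds, giving a steric number of 4, so it is sp3.
C8 is sp3: 4 σ bonds, 4 electron-density regions.
C9 has 4 σ bonds: steric number 4 → sp3.

C1 sp3, C2 sp2, C3 sp2, C4 sp2, C5 sp2, C6 sp3, C7 sp3, C8 sp3, C9 sp3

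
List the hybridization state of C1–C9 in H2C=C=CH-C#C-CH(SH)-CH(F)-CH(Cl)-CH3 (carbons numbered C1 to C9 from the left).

C1: 3 σ bonds, plus one π bond — 3 electron domains, sp2.
C2 — 2 σ bonds, plus two π bonds. Steric number 2, so sp.
C3 is sp2: 3 σ bonds, plus one π bond, 3 electron-density regions.
C4 — 2 σ bonds, plus two π bonds. Steric number 2, so sp.
C5 carries 2 σ bonds, plus two π bonds, giving a steric number of 2, so it is sp.
C6 carries 4 σ bonds, giving a steric number of 4, so it is sp3.
C7: 4 σ bonds; 4 regions of electron density → sp3.
C8 has 4 σ bonds: steric number 4 → sp3.
C9 carries 4 σ bonds, giving a steric number of 4, so it is sp3.

C1 sp2, C2 sp, C3 sp2, C4 sp, C5 sp, C6 sp3, C7 sp3, C8 sp3, C9 sp3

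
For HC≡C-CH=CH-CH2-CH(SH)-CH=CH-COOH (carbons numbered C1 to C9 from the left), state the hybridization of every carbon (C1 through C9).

C1: 2 σ bonds, plus two π bonds — 2 electron domains, sp.
C2: 2 σ bonds, plus two π bonds; 2 regions of electron density → sp.
C3: 3 σ bonds, plus one π bond; 3 regions of electron density → sp2.
C4: 3 σ bonds, plus one π bond; 3 regions of electron density → sp2.
C5 — 4 σ bonds. Steric number 4, so sp3.
C6: 4 σ bonds — 4 electron domains, sp3.
C7: 3 σ bonds, plus one π bond; 3 regions of electron density → sp2.
C8 — 3 σ bonds, plus one π bond. Steric number 3, so sp2.
C9 — 3 σ bonds, plus one π bond. Steric number 3, so sp2.

C1 sp, C2 sp, C3 sp2, C4 sp2, C5 sp3, C6 sp3, C7 sp2, C8 sp2, C9 sp2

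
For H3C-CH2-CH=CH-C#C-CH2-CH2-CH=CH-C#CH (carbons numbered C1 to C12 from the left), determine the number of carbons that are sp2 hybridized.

C1: sp3
C2: sp3
C3: sp2 ✓
C4: sp2 ✓
C5: sp
C6: sp
C7: sp3
C8: sp3
C9: sp2 ✓
C10: sp2 ✓
C11: sp
C12: sp
C3, C4, C9, C10 → 4 sp2 carbons.

4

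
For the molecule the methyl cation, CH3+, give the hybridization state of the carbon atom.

Three σ bonds to H, empty p orbital → sp2, trigonal planar.

sp^2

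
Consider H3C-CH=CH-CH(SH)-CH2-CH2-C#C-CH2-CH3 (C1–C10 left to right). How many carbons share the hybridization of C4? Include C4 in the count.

6

C4 is sp3 (only σ bonds).
C1: sp3 ✓
C2: sp2
C3: sp2
C4: sp3 ✓
C5: sp3 ✓
C6: sp3 ✓
C7: sp
C8: sp
C9: sp3 ✓
C10: sp3 ✓
6 carbons are sp3.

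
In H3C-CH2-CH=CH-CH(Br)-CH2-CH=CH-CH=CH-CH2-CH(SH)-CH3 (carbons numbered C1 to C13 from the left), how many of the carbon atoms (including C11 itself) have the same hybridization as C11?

C11 is sp3 (only σ bonds).
C1: sp3 ✓
C2: sp3 ✓
C3: sp2
C4: sp2
C5: sp3 ✓
C6: sp3 ✓
C7: sp2
C8: sp2
C9: sp2
C10: sp2
C11: sp3 ✓
C12: sp3 ✓
C13: sp3 ✓
7 carbons are sp3.

7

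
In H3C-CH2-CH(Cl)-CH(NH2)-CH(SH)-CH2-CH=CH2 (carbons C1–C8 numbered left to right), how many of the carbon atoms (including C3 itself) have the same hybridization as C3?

C3 is sp3 (only σ bonds).
C1: sp3 ✓
C2: sp3 ✓
C3: sp3 ✓
C4: sp3 ✓
C5: sp3 ✓
C6: sp3 ✓
C7: sp2
C8: sp2
6 carbons are sp3.

6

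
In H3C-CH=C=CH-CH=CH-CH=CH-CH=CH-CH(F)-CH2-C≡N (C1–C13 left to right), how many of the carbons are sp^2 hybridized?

8

C1: sp3
C2: sp2 ✓
C3: sp
C4: sp2 ✓
C5: sp2 ✓
C6: sp2 ✓
C7: sp2 ✓
C8: sp2 ✓
C9: sp2 ✓
C10: sp2 ✓
C11: sp3
C12: sp3
C13: sp
C2, C4, C5, C6, C7, C8, C9, C10 → 8 sp2 carbons.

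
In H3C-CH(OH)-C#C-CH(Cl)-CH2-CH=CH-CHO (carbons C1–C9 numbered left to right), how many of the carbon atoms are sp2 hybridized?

C1: sp3
C2: sp3
C3: sp
C4: sp
C5: sp3
C6: sp3
C7: sp2 ✓
C8: sp2 ✓
C9: sp2 ✓
C7, C8, C9 → 3 sp2 carbons.

3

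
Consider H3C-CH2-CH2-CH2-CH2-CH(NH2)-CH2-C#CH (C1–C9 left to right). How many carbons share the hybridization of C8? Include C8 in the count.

2

C8 is sp (two π bonds).
C1: sp3
C2: sp3
C3: sp3
C4: sp3
C5: sp3
C6: sp3
C7: sp3
C8: sp ✓
C9: sp ✓
2 carbons are sp.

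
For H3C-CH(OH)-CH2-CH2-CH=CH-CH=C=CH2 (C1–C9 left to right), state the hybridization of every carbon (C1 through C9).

C1 — 4 σ bonds. Steric number 4, so sp3.
C2 — 4 σ bonds. Steric number 4, so sp3.
C3: 4 σ bonds; 4 regions of electron density → sp3.
C4 (4 σ bonds) has steric number 4: sp3.
C5 (3 σ bonds, plus one π bond) has steric number 3: sp2.
C6 carries 3 σ bonds, plus one π bond, giving a steric number of 3, so it is sp2.
C7: 3 σ bonds, plus one π bond; 3 regions of electron density → sp2.
C8 has 2 σ bonds, plus two π bonds: steric number 2 → sp.
C9 has 3 σ bonds, plus one π bond: steric number 3 → sp2.

C1 sp3, C2 sp3, C3 sp3, C4 sp3, C5 sp2, C6 sp2, C7 sp2, C8 sp, C9 sp2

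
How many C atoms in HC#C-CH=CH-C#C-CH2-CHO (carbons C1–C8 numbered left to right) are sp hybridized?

C1: sp ✓
C2: sp ✓
C3: sp2
C4: sp2
C5: sp ✓
C6: sp ✓
C7: sp3
C8: sp2
C1, C2, C5, C6 → 4 sp carbons.

4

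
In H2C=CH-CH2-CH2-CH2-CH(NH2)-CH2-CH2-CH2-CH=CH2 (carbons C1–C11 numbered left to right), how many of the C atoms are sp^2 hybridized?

4

C1: sp2 ✓
C2: sp2 ✓
C3: sp3
C4: sp3
C5: sp3
C6: sp3
C7: sp3
C8: sp3
C9: sp3
C10: sp2 ✓
C11: sp2 ✓
C1, C2, C10, C11 → 4 sp2 carbons.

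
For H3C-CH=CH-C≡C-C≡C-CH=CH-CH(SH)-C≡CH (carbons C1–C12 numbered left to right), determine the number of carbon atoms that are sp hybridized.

C1: sp3
C2: sp2
C3: sp2
C4: sp ✓
C5: sp ✓
C6: sp ✓
C7: sp ✓
C8: sp2
C9: sp2
C10: sp3
C11: sp ✓
C12: sp ✓
C4, C5, C6, C7, C11, C12 → 6 sp carbons.

6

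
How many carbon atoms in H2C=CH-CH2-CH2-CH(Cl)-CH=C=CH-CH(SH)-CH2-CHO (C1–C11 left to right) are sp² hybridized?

C1: sp2 ✓
C2: sp2 ✓
C3: sp3
C4: sp3
C5: sp3
C6: sp2 ✓
C7: sp
C8: sp2 ✓
C9: sp3
C10: sp3
C11: sp2 ✓
C1, C2, C6, C8, C11 → 5 sp2 carbons.

5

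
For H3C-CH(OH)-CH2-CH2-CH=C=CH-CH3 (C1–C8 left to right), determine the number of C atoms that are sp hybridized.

1

C1: sp3
C2: sp3
C3: sp3
C4: sp3
C5: sp2
C6: sp ✓
C7: sp2
C8: sp3
C6 → 1 sp carbon.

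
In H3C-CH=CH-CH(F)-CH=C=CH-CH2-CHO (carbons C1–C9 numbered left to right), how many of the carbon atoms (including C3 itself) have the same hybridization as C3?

5

C3 is sp2 (one π bond).
C1: sp3
C2: sp2 ✓
C3: sp2 ✓
C4: sp3
C5: sp2 ✓
C6: sp
C7: sp2 ✓
C8: sp3
C9: sp2 ✓
5 carbons are sp2.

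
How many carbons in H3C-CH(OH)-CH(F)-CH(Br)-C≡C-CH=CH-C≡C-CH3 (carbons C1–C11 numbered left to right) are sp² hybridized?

C1: sp3
C2: sp3
C3: sp3
C4: sp3
C5: sp
C6: sp
C7: sp2 ✓
C8: sp2 ✓
C9: sp
C10: sp
C11: sp3
C7, C8 → 2 sp2 carbons.

2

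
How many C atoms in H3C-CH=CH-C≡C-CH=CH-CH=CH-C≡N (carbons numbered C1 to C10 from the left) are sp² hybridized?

C1: sp3
C2: sp2 ✓
C3: sp2 ✓
C4: sp
C5: sp
C6: sp2 ✓
C7: sp2 ✓
C8: sp2 ✓
C9: sp2 ✓
C10: sp
C2, C3, C6, C7, C8, C9 → 6 sp2 carbons.

6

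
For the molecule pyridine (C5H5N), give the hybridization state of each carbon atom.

sp^2

Each carbon atom (3 σ bonds, plus one π bond) has steric number 3: sp2.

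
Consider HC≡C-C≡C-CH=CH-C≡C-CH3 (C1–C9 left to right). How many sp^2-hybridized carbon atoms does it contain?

C1: sp
C2: sp
C3: sp
C4: sp
C5: sp2 ✓
C6: sp2 ✓
C7: sp
C8: sp
C9: sp3
C5, C6 → 2 sp2 carbons.

2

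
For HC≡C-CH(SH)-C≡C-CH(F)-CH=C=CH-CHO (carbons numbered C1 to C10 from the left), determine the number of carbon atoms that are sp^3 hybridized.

2

C1: sp
C2: sp
C3: sp3 ✓
C4: sp
C5: sp
C6: sp3 ✓
C7: sp2
C8: sp
C9: sp2
C10: sp2
C3, C6 → 2 sp3 carbons.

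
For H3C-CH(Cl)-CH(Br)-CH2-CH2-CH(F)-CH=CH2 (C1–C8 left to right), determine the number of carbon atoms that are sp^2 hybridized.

C1: sp3
C2: sp3
C3: sp3
C4: sp3
C5: sp3
C6: sp3
C7: sp2 ✓
C8: sp2 ✓
C7, C8 → 2 sp2 carbons.

2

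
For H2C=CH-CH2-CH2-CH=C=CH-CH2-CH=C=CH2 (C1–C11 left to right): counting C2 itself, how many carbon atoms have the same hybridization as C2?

6

C2 is sp2 (one π bond).
C1: sp2 ✓
C2: sp2 ✓
C3: sp3
C4: sp3
C5: sp2 ✓
C6: sp
C7: sp2 ✓
C8: sp3
C9: sp2 ✓
C10: sp
C11: sp2 ✓
6 carbons are sp2.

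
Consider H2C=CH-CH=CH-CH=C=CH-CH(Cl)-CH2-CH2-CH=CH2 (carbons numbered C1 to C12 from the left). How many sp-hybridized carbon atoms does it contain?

C1: sp2
C2: sp2
C3: sp2
C4: sp2
C5: sp2
C6: sp ✓
C7: sp2
C8: sp3
C9: sp3
C10: sp3
C11: sp2
C12: sp2
C6 → 1 sp carbon.

1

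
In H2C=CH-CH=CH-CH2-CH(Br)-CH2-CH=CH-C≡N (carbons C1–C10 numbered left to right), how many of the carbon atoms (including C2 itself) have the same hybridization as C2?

C2 is sp2 (one π bond).
C1: sp2 ✓
C2: sp2 ✓
C3: sp2 ✓
C4: sp2 ✓
C5: sp3
C6: sp3
C7: sp3
C8: sp2 ✓
C9: sp2 ✓
C10: sp
6 carbons are sp2.

6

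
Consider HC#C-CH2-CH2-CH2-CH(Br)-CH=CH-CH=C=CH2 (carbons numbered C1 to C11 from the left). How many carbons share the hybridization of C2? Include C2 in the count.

3

C2 is sp (two π bonds).
C1: sp ✓
C2: sp ✓
C3: sp3
C4: sp3
C5: sp3
C6: sp3
C7: sp2
C8: sp2
C9: sp2
C10: sp ✓
C11: sp2
3 carbons are sp.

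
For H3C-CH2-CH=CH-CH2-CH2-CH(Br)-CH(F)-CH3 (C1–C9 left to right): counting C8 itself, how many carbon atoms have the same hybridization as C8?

C8 is sp3 (only σ bonds).
C1: sp3 ✓
C2: sp3 ✓
C3: sp2
C4: sp2
C5: sp3 ✓
C6: sp3 ✓
C7: sp3 ✓
C8: sp3 ✓
C9: sp3 ✓
7 carbons are sp3.

7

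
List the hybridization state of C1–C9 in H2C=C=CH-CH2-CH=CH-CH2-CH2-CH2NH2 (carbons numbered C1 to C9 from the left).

C1 sp2, C2 sp, C3 sp2, C4 sp3, C5 sp2, C6 sp2, C7 sp3, C8 sp3, C9 sp3

C1 has 3 σ bonds, plus one π bond: steric number 3 → sp2.
C2: 2 σ bonds, plus two π bonds; 2 regions of electron density → sp.
C3: 3 σ bonds, plus one π bond; 3 regions of electron density → sp2.
C4: 4 σ bonds — 4 electron domains, sp3.
C5 carries 3 σ bonds, plus one π bond, giving a steric number of 3, so it is sp2.
C6 is sp2: 3 σ bonds, plus one π bond, 3 electron-density regions.
C7 carries 4 σ bonds, giving a steric number of 4, so it is sp3.
C8 (4 σ bonds) has steric number 4: sp3.
C9 has 4 σ bonds: steric number 4 → sp3.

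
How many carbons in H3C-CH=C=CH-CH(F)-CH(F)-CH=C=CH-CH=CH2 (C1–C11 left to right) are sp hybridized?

2

C1: sp3
C2: sp2
C3: sp ✓
C4: sp2
C5: sp3
C6: sp3
C7: sp2
C8: sp ✓
C9: sp2
C10: sp2
C11: sp2
C3, C8 → 2 sp carbons.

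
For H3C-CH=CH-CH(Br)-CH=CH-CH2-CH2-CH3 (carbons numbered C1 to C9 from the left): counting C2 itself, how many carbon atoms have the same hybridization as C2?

4

C2 is sp2 (one π bond).
C1: sp3
C2: sp2 ✓
C3: sp2 ✓
C4: sp3
C5: sp2 ✓
C6: sp2 ✓
C7: sp3
C8: sp3
C9: sp3
4 carbons are sp2.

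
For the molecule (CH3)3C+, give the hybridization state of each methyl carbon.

sp3

Each methyl carbon — 4 σ bonds. Steric number 4, so sp3.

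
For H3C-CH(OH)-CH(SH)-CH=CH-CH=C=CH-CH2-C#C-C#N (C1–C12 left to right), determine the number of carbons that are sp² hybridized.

C1: sp3
C2: sp3
C3: sp3
C4: sp2 ✓
C5: sp2 ✓
C6: sp2 ✓
C7: sp
C8: sp2 ✓
C9: sp3
C10: sp
C11: sp
C12: sp
C4, C5, C6, C8 → 4 sp2 carbons.

4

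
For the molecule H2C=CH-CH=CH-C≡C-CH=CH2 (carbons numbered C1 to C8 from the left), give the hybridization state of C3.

sp²

C3: 3 σ bonds, plus one π bond; 3 regions of electron density → sp2.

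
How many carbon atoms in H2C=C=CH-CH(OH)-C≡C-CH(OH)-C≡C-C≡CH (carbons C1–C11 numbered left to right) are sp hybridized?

7

C1: sp2
C2: sp ✓
C3: sp2
C4: sp3
C5: sp ✓
C6: sp ✓
C7: sp3
C8: sp ✓
C9: sp ✓
C10: sp ✓
C11: sp ✓
C2, C5, C6, C8, C9, C10, C11 → 7 sp carbons.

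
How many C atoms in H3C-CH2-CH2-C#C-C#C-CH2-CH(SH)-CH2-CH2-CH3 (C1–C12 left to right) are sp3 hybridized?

8

C1: sp3 ✓
C2: sp3 ✓
C3: sp3 ✓
C4: sp
C5: sp
C6: sp
C7: sp
C8: sp3 ✓
C9: sp3 ✓
C10: sp3 ✓
C11: sp3 ✓
C12: sp3 ✓
C1, C2, C3, C8, C9, C10, C11, C12 → 8 sp3 carbons.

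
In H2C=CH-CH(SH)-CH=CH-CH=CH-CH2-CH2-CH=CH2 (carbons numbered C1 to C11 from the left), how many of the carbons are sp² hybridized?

8

C1: sp2 ✓
C2: sp2 ✓
C3: sp3
C4: sp2 ✓
C5: sp2 ✓
C6: sp2 ✓
C7: sp2 ✓
C8: sp3
C9: sp3
C10: sp2 ✓
C11: sp2 ✓
C1, C2, C4, C5, C6, C7, C10, C11 → 8 sp2 carbons.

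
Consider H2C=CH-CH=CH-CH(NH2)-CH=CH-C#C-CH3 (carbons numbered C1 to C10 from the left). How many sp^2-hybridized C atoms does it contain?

6

C1: sp2 ✓
C2: sp2 ✓
C3: sp2 ✓
C4: sp2 ✓
C5: sp3
C6: sp2 ✓
C7: sp2 ✓
C8: sp
C9: sp
C10: sp3
C1, C2, C3, C4, C6, C7 → 6 sp2 carbons.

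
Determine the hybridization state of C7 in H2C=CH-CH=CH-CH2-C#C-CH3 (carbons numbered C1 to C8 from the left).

sp

C7 has 2 σ bonds, plus two π bonds: steric number 2 → sp.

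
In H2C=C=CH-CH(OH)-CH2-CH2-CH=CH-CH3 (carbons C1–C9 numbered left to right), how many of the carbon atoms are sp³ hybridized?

C1: sp2
C2: sp
C3: sp2
C4: sp3 ✓
C5: sp3 ✓
C6: sp3 ✓
C7: sp2
C8: sp2
C9: sp3 ✓
C4, C5, C6, C9 → 4 sp3 carbons.

4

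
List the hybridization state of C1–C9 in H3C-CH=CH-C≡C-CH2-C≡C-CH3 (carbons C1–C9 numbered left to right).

C1 sp3, C2 sp2, C3 sp2, C4 sp, C5 sp, C6 sp3, C7 sp, C8 sp, C9 sp3

C1 (4 σ bonds) has steric number 4: sp3.
C2 has 3 σ bonds, plus one π bond: steric number 3 → sp2.
C3 is sp2: 3 σ bonds, plus one π bond, 3 electron-density regions.
C4 carries 2 σ bonds, plus two π bonds, giving a steric number of 2, so it is sp.
C5 — 2 σ bonds, plus two π bonds. Steric number 2, so sp.
C6 — 4 σ bonds. Steric number 4, so sp3.
C7 — 2 σ bonds, plus two π bonds. Steric number 2, so sp.
C8: 2 σ bonds, plus two π bonds — 2 electron domains, sp.
C9: 4 σ bonds — 4 electron domains, sp3.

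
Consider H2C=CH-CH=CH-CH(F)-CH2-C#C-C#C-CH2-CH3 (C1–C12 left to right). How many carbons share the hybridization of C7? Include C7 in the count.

C7 is sp (two π bonds).
C1: sp2
C2: sp2
C3: sp2
C4: sp2
C5: sp3
C6: sp3
C7: sp ✓
C8: sp ✓
C9: sp ✓
C10: sp ✓
C11: sp3
C12: sp3
4 carbons are sp.

4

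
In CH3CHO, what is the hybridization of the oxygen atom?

sp^2

The oxygen atom (1 σ bond and 2 lone pairs, plus one π bond) has steric number 3: sp2.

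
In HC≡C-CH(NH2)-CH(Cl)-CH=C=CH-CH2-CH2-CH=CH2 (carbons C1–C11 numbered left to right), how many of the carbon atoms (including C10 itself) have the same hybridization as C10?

4

C10 is sp2 (one π bond).
C1: sp
C2: sp
C3: sp3
C4: sp3
C5: sp2 ✓
C6: sp
C7: sp2 ✓
C8: sp3
C9: sp3
C10: sp2 ✓
C11: sp2 ✓
4 carbons are sp2.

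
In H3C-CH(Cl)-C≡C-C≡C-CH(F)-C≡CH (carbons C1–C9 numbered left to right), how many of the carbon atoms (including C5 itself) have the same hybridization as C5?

6

C5 is sp (two π bonds).
C1: sp3
C2: sp3
C3: sp ✓
C4: sp ✓
C5: sp ✓
C6: sp ✓
C7: sp3
C8: sp ✓
C9: sp ✓
6 carbons are sp.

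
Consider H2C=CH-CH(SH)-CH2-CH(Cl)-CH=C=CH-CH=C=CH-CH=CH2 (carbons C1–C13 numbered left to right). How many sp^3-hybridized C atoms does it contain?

3

C1: sp2
C2: sp2
C3: sp3 ✓
C4: sp3 ✓
C5: sp3 ✓
C6: sp2
C7: sp
C8: sp2
C9: sp2
C10: sp
C11: sp2
C12: sp2
C13: sp2
C3, C4, C5 → 3 sp3 carbons.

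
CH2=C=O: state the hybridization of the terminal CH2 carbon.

The terminal CH2 carbon — 3 σ bonds, plus one π bond. Steric number 3, so sp2.

sp^2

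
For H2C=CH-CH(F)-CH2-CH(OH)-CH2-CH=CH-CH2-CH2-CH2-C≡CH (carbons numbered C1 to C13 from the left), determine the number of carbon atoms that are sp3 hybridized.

C1: sp2
C2: sp2
C3: sp3 ✓
C4: sp3 ✓
C5: sp3 ✓
C6: sp3 ✓
C7: sp2
C8: sp2
C9: sp3 ✓
C10: sp3 ✓
C11: sp3 ✓
C12: sp
C13: sp
C3, C4, C5, C6, C9, C10, C11 → 7 sp3 carbons.

7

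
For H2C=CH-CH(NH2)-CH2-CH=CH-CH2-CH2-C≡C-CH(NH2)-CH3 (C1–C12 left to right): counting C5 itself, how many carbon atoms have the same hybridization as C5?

C5 is sp2 (one π bond).
C1: sp2 ✓
C2: sp2 ✓
C3: sp3
C4: sp3
C5: sp2 ✓
C6: sp2 ✓
C7: sp3
C8: sp3
C9: sp
C10: sp
C11: sp3
C12: sp3
4 carbons are sp2.

4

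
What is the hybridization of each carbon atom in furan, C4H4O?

sp²

Each carbon atom — 3 σ bonds, plus one π bond. Steric number 3, so sp2.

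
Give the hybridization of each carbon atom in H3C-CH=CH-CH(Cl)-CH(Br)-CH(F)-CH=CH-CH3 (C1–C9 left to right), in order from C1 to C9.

C1: 4 σ bonds; 4 regions of electron density → sp3.
C2 is sp2: 3 σ bonds, plus one π bond, 3 electron-density regions.
C3 carries 3 σ bonds, plus one π bond, giving a steric number of 3, so it is sp2.
C4 has 4 σ bonds: steric number 4 → sp3.
C5 carries 4 σ bonds, giving a steric number of 4, so it is sp3.
C6 — 4 σ bonds. Steric number 4, so sp3.
C7: 3 σ bonds, plus one π bond — 3 electron domains, sp2.
C8 (3 σ bonds, plus one π bond) has steric number 3: sp2.
C9 has 4 σ bonds: steric number 4 → sp3.

C1 sp3, C2 sp2, C3 sp2, C4 sp3, C5 sp3, C6 sp3, C7 sp2, C8 sp2, C9 sp3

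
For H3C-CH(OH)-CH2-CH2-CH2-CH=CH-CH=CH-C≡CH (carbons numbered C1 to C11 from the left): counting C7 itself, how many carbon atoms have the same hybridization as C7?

C7 is sp2 (one π bond).
C1: sp3
C2: sp3
C3: sp3
C4: sp3
C5: sp3
C6: sp2 ✓
C7: sp2 ✓
C8: sp2 ✓
C9: sp2 ✓
C10: sp
C11: sp
4 carbons are sp2.

4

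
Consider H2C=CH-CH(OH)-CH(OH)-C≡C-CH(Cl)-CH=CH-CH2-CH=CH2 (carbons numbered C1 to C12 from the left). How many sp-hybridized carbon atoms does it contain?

2

C1: sp2
C2: sp2
C3: sp3
C4: sp3
C5: sp ✓
C6: sp ✓
C7: sp3
C8: sp2
C9: sp2
C10: sp3
C11: sp2
C12: sp2
C5, C6 → 2 sp carbons.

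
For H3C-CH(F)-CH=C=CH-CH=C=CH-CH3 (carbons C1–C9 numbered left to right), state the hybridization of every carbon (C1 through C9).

C1 sp3, C2 sp3, C3 sp2, C4 sp, C5 sp2, C6 sp2, C7 sp, C8 sp2, C9 sp3

C1 is sp3: 4 σ bonds, 4 electron-density regions.
C2: 4 σ bonds; 4 regions of electron density → sp3.
C3 — 3 σ bonds, plus one π bond. Steric number 3, so sp2.
C4 is sp: 2 σ bonds, plus two π bonds, 2 electron-density regions.
C5 (3 σ bonds, plus one π bond) has steric number 3: sp2.
C6 is sp2: 3 σ bonds, plus one π bond, 3 electron-density regions.
C7 is sp: 2 σ bonds, plus two π bonds, 2 electron-density regions.
C8 — 3 σ bonds, plus one π bond. Steric number 3, so sp2.
C9: 4 σ bonds; 4 regions of electron density → sp3.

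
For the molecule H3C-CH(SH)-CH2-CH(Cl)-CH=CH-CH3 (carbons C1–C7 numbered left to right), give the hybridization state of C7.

C7: 4 σ bonds; 4 regions of electron density → sp3.

sp3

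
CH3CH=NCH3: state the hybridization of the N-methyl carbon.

The N-methyl carbon has 4 σ bonds: steric number 4 → sp3.

sp3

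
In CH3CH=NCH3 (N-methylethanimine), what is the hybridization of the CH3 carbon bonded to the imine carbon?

sp^3

The CH3 carbon bonded to the imine carbon is sp3: 4 σ bonds, 4 electron-density regions.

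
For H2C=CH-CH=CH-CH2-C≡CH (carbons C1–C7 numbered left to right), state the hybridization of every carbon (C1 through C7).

C1 sp2, C2 sp2, C3 sp2, C4 sp2, C5 sp3, C6 sp, C7 sp

C1 (3 σ bonds, plus one π bond) has steric number 3: sp2.
C2 carries 3 σ bonds, plus one π bond, giving a steric number of 3, so it is sp2.
C3 (3 σ bonds, plus one π bond) has steric number 3: sp2.
C4 — 3 σ bonds, plus one π bond. Steric number 3, so sp2.
C5 is sp3: 4 σ bonds, 4 electron-density regions.
C6 — 2 σ bonds, plus two π bonds. Steric number 2, so sp.
C7 is sp: 2 σ bonds, plus two π bonds, 2 electron-density regions.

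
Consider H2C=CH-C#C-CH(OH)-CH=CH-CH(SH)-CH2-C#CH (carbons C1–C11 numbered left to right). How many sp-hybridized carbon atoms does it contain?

4

C1: sp2
C2: sp2
C3: sp ✓
C4: sp ✓
C5: sp3
C6: sp2
C7: sp2
C8: sp3
C9: sp3
C10: sp ✓
C11: sp ✓
C3, C4, C10, C11 → 4 sp carbons.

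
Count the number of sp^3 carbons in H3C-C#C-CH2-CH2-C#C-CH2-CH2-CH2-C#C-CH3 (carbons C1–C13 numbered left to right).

C1: sp3 ✓
C2: sp
C3: sp
C4: sp3 ✓
C5: sp3 ✓
C6: sp
C7: sp
C8: sp3 ✓
C9: sp3 ✓
C10: sp3 ✓
C11: sp
C12: sp
C13: sp3 ✓
C1, C4, C5, C8, C9, C10, C13 → 7 sp3 carbons.

7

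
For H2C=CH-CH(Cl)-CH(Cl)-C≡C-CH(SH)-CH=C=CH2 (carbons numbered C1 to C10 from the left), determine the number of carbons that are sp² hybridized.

C1: sp2 ✓
C2: sp2 ✓
C3: sp3
C4: sp3
C5: sp
C6: sp
C7: sp3
C8: sp2 ✓
C9: sp
C10: sp2 ✓
C1, C2, C8, C10 → 4 sp2 carbons.

4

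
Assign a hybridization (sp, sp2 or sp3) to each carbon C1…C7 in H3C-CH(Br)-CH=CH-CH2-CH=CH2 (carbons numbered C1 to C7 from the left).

C1 sp3, C2 sp3, C3 sp2, C4 sp2, C5 sp3, C6 sp2, C7 sp2

C1 carries 4 σ bonds, giving a steric number of 4, so it is sp3.
C2 (4 σ bonds) has steric number 4: sp3.
C3 is sp2: 3 σ bonds, plus one π bond, 3 electron-density regions.
C4 has 3 σ bonds, plus one π bond: steric number 3 → sp2.
C5 (4 σ bonds) has steric number 4: sp3.
C6: 3 σ bonds, plus one π bond — 3 electron domains, sp2.
C7 is sp2: 3 σ bonds, plus one π bond, 3 electron-density regions.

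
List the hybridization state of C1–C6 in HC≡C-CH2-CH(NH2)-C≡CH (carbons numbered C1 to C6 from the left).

C1 — 2 σ bonds, plus two π bonds. Steric number 2, so sp.
C2 (2 σ bonds, plus two π bonds) has steric number 2: sp.
C3: 4 σ bonds — 4 electron domains, sp3.
C4 (4 σ bonds) has steric number 4: sp3.
C5 (2 σ bonds, plus two π bonds) has steric number 2: sp.
C6: 2 σ bonds, plus two π bonds; 2 regions of electron density → sp.

C1 sp, C2 sp, C3 sp3, C4 sp3, C5 sp, C6 sp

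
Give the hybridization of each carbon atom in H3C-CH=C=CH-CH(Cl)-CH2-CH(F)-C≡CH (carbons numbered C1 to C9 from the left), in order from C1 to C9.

C1 sp3, C2 sp2, C3 sp, C4 sp2, C5 sp3, C6 sp3, C7 sp3, C8 sp, C9 sp

C1 carries 4 σ bonds, giving a steric number of 4, so it is sp3.
C2 has 3 σ bonds, plus one π bond: steric number 3 → sp2.
C3 is sp: 2 σ bonds, plus two π bonds, 2 electron-density regions.
C4: 3 σ bonds, plus one π bond; 3 regions of electron density → sp2.
C5 carries 4 σ bonds, giving a steric number of 4, so it is sp3.
C6: 4 σ bonds — 4 electron domains, sp3.
C7 carries 4 σ bonds, giving a steric number of 4, so it is sp3.
C8 is sp: 2 σ bonds, plus two π bonds, 2 electron-density regions.
C9 — 2 σ bonds, plus two π bonds. Steric number 2, so sp.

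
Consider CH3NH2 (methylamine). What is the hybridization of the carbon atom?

sp³

The carbon atom: 4 σ bonds — 4 electron domains, sp3.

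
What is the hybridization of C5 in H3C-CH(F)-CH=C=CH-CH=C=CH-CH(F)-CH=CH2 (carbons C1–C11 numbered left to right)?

sp^2

C5: 3 σ bonds, plus one π bond; 3 regions of electron density → sp2.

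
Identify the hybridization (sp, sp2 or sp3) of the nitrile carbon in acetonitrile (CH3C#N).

The nitrile carbon carries 2 σ bonds, plus two π bonds, giving a steric number of 2, so it is sp.

sp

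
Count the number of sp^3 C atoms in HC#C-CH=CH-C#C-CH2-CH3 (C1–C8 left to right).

C1: sp
C2: sp
C3: sp2
C4: sp2
C5: sp
C6: sp
C7: sp3 ✓
C8: sp3 ✓
C7, C8 → 2 sp3 carbons.

2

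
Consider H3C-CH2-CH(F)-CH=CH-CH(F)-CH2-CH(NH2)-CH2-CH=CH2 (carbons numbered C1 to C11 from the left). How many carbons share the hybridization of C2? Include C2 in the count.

7

C2 is sp3 (only σ bonds).
C1: sp3 ✓
C2: sp3 ✓
C3: sp3 ✓
C4: sp2
C5: sp2
C6: sp3 ✓
C7: sp3 ✓
C8: sp3 ✓
C9: sp3 ✓
C10: sp2
C11: sp2
7 carbons are sp3.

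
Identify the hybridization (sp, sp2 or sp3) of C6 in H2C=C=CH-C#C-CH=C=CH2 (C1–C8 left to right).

C6: 3 σ bonds, plus one π bond; 3 regions of electron density → sp2.

sp²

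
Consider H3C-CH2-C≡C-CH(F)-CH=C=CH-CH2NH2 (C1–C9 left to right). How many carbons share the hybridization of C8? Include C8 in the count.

2

C8 is sp2 (one π bond).
C1: sp3
C2: sp3
C3: sp
C4: sp
C5: sp3
C6: sp2 ✓
C7: sp
C8: sp2 ✓
C9: sp3
2 carbons are sp2.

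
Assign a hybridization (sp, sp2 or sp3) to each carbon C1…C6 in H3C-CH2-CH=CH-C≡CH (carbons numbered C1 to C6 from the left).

C1 sp3, C2 sp3, C3 sp2, C4 sp2, C5 sp, C6 sp

C1 — 4 σ bonds. Steric number 4, so sp3.
C2 (4 σ bonds) has steric number 4: sp3.
C3 is sp2: 3 σ bonds, plus one π bond, 3 electron-density regions.
C4 is sp2: 3 σ bonds, plus one π bond, 3 electron-density regions.
C5 (2 σ bonds, plus two π bonds) has steric number 2: sp.
C6 is sp: 2 σ bonds, plus two π bonds, 2 electron-density regions.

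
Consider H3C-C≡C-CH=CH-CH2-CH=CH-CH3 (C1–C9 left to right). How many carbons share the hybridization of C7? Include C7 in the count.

4

C7 is sp2 (one π bond).
C1: sp3
C2: sp
C3: sp
C4: sp2 ✓
C5: sp2 ✓
C6: sp3
C7: sp2 ✓
C8: sp2 ✓
C9: sp3
4 carbons are sp2.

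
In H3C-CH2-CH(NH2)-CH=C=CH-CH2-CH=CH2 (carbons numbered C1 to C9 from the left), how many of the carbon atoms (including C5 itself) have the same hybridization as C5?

C5 is sp (two π bonds).
C1: sp3
C2: sp3
C3: sp3
C4: sp2
C5: sp ✓
C6: sp2
C7: sp3
C8: sp2
C9: sp2
1 carbon is sp.

1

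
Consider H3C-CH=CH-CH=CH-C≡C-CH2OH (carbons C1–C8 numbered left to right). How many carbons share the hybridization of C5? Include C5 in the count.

C5 is sp2 (one π bond).
C1: sp3
C2: sp2 ✓
C3: sp2 ✓
C4: sp2 ✓
C5: sp2 ✓
C6: sp
C7: sp
C8: sp3
4 carbons are sp2.

4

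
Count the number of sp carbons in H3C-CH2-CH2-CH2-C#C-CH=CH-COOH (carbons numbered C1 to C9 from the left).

C1: sp3
C2: sp3
C3: sp3
C4: sp3
C5: sp ✓
C6: sp ✓
C7: sp2
C8: sp2
C9: sp2
C5, C6 → 2 sp carbons.

2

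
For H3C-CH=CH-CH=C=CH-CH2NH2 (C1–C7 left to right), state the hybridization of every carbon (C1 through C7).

C1 has 4 σ bonds: steric number 4 → sp3.
C2 (3 σ bonds, plus one π bond) has steric number 3: sp2.
C3: 3 σ bonds, plus one π bond; 3 regions of electron density → sp2.
C4: 3 σ bonds, plus one π bond — 3 electron domains, sp2.
C5: 2 σ bonds, plus two π bonds — 2 electron domains, sp.
C6 has 3 σ bonds, plus one π bond: steric number 3 → sp2.
C7 (4 σ bonds) has steric number 4: sp3.

C1 sp3, C2 sp2, C3 sp2, C4 sp2, C5 sp, C6 sp2, C7 sp3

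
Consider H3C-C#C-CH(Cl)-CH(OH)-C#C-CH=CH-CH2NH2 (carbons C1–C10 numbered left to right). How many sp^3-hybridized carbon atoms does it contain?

4

C1: sp3 ✓
C2: sp
C3: sp
C4: sp3 ✓
C5: sp3 ✓
C6: sp
C7: sp
C8: sp2
C9: sp2
C10: sp3 ✓
C1, C4, C5, C10 → 4 sp3 carbons.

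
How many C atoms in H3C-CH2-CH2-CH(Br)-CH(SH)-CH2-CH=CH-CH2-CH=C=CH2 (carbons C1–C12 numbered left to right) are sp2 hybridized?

C1: sp3
C2: sp3
C3: sp3
C4: sp3
C5: sp3
C6: sp3
C7: sp2 ✓
C8: sp2 ✓
C9: sp3
C10: sp2 ✓
C11: sp
C12: sp2 ✓
C7, C8, C10, C12 → 4 sp2 carbons.

4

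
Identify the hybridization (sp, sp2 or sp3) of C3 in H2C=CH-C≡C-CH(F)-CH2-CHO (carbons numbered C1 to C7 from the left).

C3 (2 σ bonds, plus two π bonds) has steric number 2: sp.

sp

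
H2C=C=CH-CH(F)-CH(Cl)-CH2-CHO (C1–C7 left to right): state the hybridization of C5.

C5 has 4 σ bonds: steric number 4 → sp3.

sp³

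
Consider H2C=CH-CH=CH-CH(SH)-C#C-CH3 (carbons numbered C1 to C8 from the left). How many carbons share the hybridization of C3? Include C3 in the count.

4

C3 is sp2 (one π bond).
C1: sp2 ✓
C2: sp2 ✓
C3: sp2 ✓
C4: sp2 ✓
C5: sp3
C6: sp
C7: sp
C8: sp3
4 carbons are sp2.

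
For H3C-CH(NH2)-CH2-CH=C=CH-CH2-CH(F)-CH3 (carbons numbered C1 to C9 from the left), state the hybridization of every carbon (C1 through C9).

C1 sp3, C2 sp3, C3 sp3, C4 sp2, C5 sp, C6 sp2, C7 sp3, C8 sp3, C9 sp3

C1: 4 σ bonds; 4 regions of electron density → sp3.
C2 is sp3: 4 σ bonds, 4 electron-density regions.
C3 — 4 σ bonds. Steric number 4, so sp3.
C4 — 3 σ bonds, plus one π bond. Steric number 3, so sp2.
C5 is sp: 2 σ bonds, plus two π bonds, 2 electron-density regions.
C6 carries 3 σ bonds, plus one π bond, giving a steric number of 3, so it is sp2.
C7 carries 4 σ bonds, giving a steric number of 4, so it is sp3.
C8 carries 4 σ bonds, giving a steric number of 4, so it is sp3.
C9 carries 4 σ bonds, giving a steric number of 4, so it is sp3.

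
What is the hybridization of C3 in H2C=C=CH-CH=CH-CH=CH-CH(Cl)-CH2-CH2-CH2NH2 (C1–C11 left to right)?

sp²

C3 carries 3 σ bonds, plus one π bond, giving a steric number of 3, so it is sp2.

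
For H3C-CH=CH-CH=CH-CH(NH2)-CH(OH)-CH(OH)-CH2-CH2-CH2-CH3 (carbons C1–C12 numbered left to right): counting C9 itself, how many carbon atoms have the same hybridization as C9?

8

C9 is sp3 (only σ bonds).
C1: sp3 ✓
C2: sp2
C3: sp2
C4: sp2
C5: sp2
C6: sp3 ✓
C7: sp3 ✓
C8: sp3 ✓
C9: sp3 ✓
C10: sp3 ✓
C11: sp3 ✓
C12: sp3 ✓
8 carbons are sp3.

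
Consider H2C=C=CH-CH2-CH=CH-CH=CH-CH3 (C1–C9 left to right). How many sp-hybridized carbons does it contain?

1

C1: sp2
C2: sp ✓
C3: sp2
C4: sp3
C5: sp2
C6: sp2
C7: sp2
C8: sp2
C9: sp3
C2 → 1 sp carbon.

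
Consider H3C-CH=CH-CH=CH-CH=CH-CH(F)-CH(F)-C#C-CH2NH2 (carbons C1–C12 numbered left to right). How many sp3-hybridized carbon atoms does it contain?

C1: sp3 ✓
C2: sp2
C3: sp2
C4: sp2
C5: sp2
C6: sp2
C7: sp2
C8: sp3 ✓
C9: sp3 ✓
C10: sp
C11: sp
C12: sp3 ✓
C1, C8, C9, C12 → 4 sp3 carbons.

4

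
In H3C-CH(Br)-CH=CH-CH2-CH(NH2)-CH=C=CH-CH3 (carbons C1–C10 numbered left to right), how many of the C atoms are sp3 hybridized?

5

C1: sp3 ✓
C2: sp3 ✓
C3: sp2
C4: sp2
C5: sp3 ✓
C6: sp3 ✓
C7: sp2
C8: sp
C9: sp2
C10: sp3 ✓
C1, C2, C5, C6, C10 → 5 sp3 carbons.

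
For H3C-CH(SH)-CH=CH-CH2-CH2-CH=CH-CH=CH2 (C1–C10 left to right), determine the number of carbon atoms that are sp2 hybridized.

C1: sp3
C2: sp3
C3: sp2 ✓
C4: sp2 ✓
C5: sp3
C6: sp3
C7: sp2 ✓
C8: sp2 ✓
C9: sp2 ✓
C10: sp2 ✓
C3, C4, C7, C8, C9, C10 → 6 sp2 carbons.

6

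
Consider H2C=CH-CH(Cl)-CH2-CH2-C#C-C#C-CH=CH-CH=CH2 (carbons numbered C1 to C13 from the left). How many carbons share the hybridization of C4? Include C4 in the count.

3

C4 is sp3 (only σ bonds).
C1: sp2
C2: sp2
C3: sp3 ✓
C4: sp3 ✓
C5: sp3 ✓
C6: sp
C7: sp
C8: sp
C9: sp
C10: sp2
C11: sp2
C12: sp2
C13: sp2
3 carbons are sp3.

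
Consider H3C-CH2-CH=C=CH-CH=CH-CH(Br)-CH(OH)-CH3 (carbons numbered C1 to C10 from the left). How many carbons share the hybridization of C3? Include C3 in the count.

C3 is sp2 (one π bond).
C1: sp3
C2: sp3
C3: sp2 ✓
C4: sp
C5: sp2 ✓
C6: sp2 ✓
C7: sp2 ✓
C8: sp3
C9: sp3
C10: sp3
4 carbons are sp2.

4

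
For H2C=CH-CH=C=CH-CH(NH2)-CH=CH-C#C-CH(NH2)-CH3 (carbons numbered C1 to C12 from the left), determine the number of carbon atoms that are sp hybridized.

C1: sp2
C2: sp2
C3: sp2
C4: sp ✓
C5: sp2
C6: sp3
C7: sp2
C8: sp2
C9: sp ✓
C10: sp ✓
C11: sp3
C12: sp3
C4, C9, C10 → 3 sp carbons.

3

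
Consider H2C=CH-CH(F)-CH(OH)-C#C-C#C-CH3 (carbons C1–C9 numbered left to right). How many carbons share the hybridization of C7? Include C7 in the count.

C7 is sp (two π bonds).
C1: sp2
C2: sp2
C3: sp3
C4: sp3
C5: sp ✓
C6: sp ✓
C7: sp ✓
C8: sp ✓
C9: sp3
4 carbons are sp.

4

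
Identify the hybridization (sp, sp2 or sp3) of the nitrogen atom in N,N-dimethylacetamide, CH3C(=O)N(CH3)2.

Amide resonance: N lone pair conjugated with C=O → sp2.

sp²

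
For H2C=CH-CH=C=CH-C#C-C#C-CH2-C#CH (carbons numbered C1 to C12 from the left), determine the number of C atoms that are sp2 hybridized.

C1: sp2 ✓
C2: sp2 ✓
C3: sp2 ✓
C4: sp
C5: sp2 ✓
C6: sp
C7: sp
C8: sp
C9: sp
C10: sp3
C11: sp
C12: sp
C1, C2, C3, C5 → 4 sp2 carbons.

4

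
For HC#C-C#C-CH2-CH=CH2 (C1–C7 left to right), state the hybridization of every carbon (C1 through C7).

C1 sp, C2 sp, C3 sp, C4 sp, C5 sp3, C6 sp2, C7 sp2

C1: 2 σ bonds, plus two π bonds — 2 electron domains, sp.
C2 is sp: 2 σ bonds, plus two π bonds, 2 electron-density regions.
C3 (2 σ bonds, plus two π bonds) has steric number 2: sp.
C4 — 2 σ bonds, plus two π bonds. Steric number 2, so sp.
C5: 4 σ bonds — 4 electron domains, sp3.
C6 carries 3 σ bonds, plus one π bond, giving a steric number of 3, so it is sp2.
C7 (3 σ bonds, plus one π bond) has steric number 3: sp2.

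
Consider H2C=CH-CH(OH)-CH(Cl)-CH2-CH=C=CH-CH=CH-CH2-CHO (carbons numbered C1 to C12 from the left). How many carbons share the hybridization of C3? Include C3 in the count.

C3 is sp3 (only σ bonds).
C1: sp2
C2: sp2
C3: sp3 ✓
C4: sp3 ✓
C5: sp3 ✓
C6: sp2
C7: sp
C8: sp2
C9: sp2
C10: sp2
C11: sp3 ✓
C12: sp2
4 carbons are sp3.

4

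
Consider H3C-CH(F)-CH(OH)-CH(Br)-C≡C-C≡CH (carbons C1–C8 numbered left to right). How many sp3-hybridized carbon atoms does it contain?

C1: sp3 ✓
C2: sp3 ✓
C3: sp3 ✓
C4: sp3 ✓
C5: sp
C6: sp
C7: sp
C8: sp
C1, C2, C3, C4 → 4 sp3 carbons.

4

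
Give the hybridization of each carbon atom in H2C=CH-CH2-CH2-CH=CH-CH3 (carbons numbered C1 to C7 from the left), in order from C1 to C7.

C1 sp2, C2 sp2, C3 sp3, C4 sp3, C5 sp2, C6 sp2, C7 sp3

C1: 3 σ bonds, plus one π bond — 3 electron domains, sp2.
C2 — 3 σ bonds, plus one π bond. Steric number 3, so sp2.
C3: 4 σ bonds; 4 regions of electron density → sp3.
C4: 4 σ bonds; 4 regions of electron density → sp3.
C5 — 3 σ bonds, plus one π bond. Steric number 3, so sp2.
C6 carries 3 σ bonds, plus one π bond, giving a steric number of 3, so it is sp2.
C7 carries 4 σ bonds, giving a steric number of 4, so it is sp3.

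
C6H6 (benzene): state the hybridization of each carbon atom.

Every ring carbon has three σ bonds and contributes one p electron to the aromatic π system.

sp²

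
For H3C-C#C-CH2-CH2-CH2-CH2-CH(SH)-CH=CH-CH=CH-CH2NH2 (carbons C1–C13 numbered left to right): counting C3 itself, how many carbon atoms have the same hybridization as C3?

2

C3 is sp (two π bonds).
C1: sp3
C2: sp ✓
C3: sp ✓
C4: sp3
C5: sp3
C6: sp3
C7: sp3
C8: sp3
C9: sp2
C10: sp2
C11: sp2
C12: sp2
C13: sp3
2 carbons are sp.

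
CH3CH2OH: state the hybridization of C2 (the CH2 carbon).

C2 (the CH2 carbon): 4 σ bonds — 4 electron domains, sp3.

sp^3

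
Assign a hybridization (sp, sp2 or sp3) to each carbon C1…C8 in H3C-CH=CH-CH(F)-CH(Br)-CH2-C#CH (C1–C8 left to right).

C1 has 4 σ bonds: steric number 4 → sp3.
C2 — 3 σ bonds, plus one π bond. Steric number 3, so sp2.
C3 has 3 σ bonds, plus one π bond: steric number 3 → sp2.
C4: 4 σ bonds — 4 electron domains, sp3.
C5 (4 σ bonds) has steric number 4: sp3.
C6 (4 σ bonds) has steric number 4: sp3.
C7 (2 σ bonds, plus two π bonds) has steric number 2: sp.
C8 carries 2 σ bonds, plus two π bonds, giving a steric number of 2, so it is sp.

C1 sp3, C2 sp2, C3 sp2, C4 sp3, C5 sp3, C6 sp3, C7 sp, C8 sp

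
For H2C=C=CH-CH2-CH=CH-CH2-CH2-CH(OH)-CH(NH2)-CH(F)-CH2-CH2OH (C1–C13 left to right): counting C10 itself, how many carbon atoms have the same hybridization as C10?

8

C10 is sp3 (only σ bonds).
C1: sp2
C2: sp
C3: sp2
C4: sp3 ✓
C5: sp2
C6: sp2
C7: sp3 ✓
C8: sp3 ✓
C9: sp3 ✓
C10: sp3 ✓
C11: sp3 ✓
C12: sp3 ✓
C13: sp3 ✓
8 carbons are sp3.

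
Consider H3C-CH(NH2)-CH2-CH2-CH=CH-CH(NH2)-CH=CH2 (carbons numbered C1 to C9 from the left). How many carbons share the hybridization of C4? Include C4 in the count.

C4 is sp3 (only σ bonds).
C1: sp3 ✓
C2: sp3 ✓
C3: sp3 ✓
C4: sp3 ✓
C5: sp2
C6: sp2
C7: sp3 ✓
C8: sp2
C9: sp2
5 carbons are sp3.

5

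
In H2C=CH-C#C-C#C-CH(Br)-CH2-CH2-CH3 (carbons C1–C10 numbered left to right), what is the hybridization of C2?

C2 is sp2: 3 σ bonds, plus one π bond, 3 electron-density regions.

sp2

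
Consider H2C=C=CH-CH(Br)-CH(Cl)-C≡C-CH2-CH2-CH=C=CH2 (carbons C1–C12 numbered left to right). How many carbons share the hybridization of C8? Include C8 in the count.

C8 is sp3 (only σ bonds).
C1: sp2
C2: sp
C3: sp2
C4: sp3 ✓
C5: sp3 ✓
C6: sp
C7: sp
C8: sp3 ✓
C9: sp3 ✓
C10: sp2
C11: sp
C12: sp2
4 carbons are sp3.

4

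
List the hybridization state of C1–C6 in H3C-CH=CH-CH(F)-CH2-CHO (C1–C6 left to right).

C1 sp3, C2 sp2, C3 sp2, C4 sp3, C5 sp3, C6 sp2

C1 (4 σ bonds) has steric number 4: sp3.
C2: 3 σ bonds, plus one π bond — 3 electron domains, sp2.
C3 — 3 σ bonds, plus one π bond. Steric number 3, so sp2.
C4 — 4 σ bonds. Steric number 4, so sp3.
C5 carries 4 σ bonds, giving a steric number of 4, so it is sp3.
C6 has 3 σ bonds, plus one π bond: steric number 3 → sp2.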